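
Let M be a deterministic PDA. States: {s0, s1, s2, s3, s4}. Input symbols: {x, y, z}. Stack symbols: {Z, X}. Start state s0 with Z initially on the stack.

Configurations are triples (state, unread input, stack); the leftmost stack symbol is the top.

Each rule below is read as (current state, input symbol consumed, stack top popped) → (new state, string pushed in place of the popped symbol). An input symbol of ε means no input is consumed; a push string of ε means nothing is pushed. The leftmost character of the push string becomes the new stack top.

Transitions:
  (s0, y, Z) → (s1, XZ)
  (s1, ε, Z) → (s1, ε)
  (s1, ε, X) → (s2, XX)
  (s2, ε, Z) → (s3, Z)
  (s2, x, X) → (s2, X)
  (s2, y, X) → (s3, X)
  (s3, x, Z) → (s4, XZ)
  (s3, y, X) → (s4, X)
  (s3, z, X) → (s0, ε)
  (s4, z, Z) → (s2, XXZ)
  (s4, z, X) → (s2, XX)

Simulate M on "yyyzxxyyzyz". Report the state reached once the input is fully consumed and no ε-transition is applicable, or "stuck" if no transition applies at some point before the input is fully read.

s0

(s0, yyyzxxyyzyz, Z)
  read y, top Z: go to s1, push XZ → (s1, yyzxxyyzyz, XZ)
  ε-move, top X: go to s2, push XX → (s2, yyzxxyyzyz, XXZ)
  read y, top X: go to s3, push X → (s3, yzxxyyzyz, XXZ)
  read y, top X: go to s4, push X → (s4, zxxyyzyz, XXZ)
  read z, top X: go to s2, push XX → (s2, xxyyzyz, XXXZ)
  read x, top X: go to s2, push X → (s2, xyyzyz, XXXZ)
  read x, top X: go to s2, push X → (s2, yyzyz, XXXZ)
  read y, top X: go to s3, push X → (s3, yzyz, XXXZ)
  read y, top X: go to s4, push X → (s4, zyz, XXXZ)
  read z, top X: go to s2, push XX → (s2, yz, XXXXZ)
  read y, top X: go to s3, push X → (s3, z, XXXXZ)
  read z, top X: go to s0, push ε → (s0, ε, XXXZ)
All input consumed; M is in state s0.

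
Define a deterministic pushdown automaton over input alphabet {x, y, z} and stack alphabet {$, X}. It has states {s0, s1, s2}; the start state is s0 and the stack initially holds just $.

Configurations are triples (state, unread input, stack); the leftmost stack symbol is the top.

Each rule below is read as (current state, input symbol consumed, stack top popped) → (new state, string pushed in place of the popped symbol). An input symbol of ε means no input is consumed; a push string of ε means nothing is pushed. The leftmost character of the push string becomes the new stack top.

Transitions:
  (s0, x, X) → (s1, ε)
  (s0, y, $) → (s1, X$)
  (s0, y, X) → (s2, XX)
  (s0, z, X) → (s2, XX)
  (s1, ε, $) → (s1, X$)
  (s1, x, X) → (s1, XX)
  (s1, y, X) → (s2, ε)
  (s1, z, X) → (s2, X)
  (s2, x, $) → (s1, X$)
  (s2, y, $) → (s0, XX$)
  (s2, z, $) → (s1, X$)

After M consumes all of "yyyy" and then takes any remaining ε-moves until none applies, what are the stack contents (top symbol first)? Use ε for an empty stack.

XXX$

(s0, yyyy, $)
  read y, top $: go to s1, push X$ → (s1, yyy, X$)
  read y, top X: go to s2, push ε → (s2, yy, $)
  read y, top $: go to s0, push XX$ → (s0, y, XX$)
  read y, top X: go to s2, push XX → (s2, ε, XXX$)
All input consumed in state s2 with stack XXX$.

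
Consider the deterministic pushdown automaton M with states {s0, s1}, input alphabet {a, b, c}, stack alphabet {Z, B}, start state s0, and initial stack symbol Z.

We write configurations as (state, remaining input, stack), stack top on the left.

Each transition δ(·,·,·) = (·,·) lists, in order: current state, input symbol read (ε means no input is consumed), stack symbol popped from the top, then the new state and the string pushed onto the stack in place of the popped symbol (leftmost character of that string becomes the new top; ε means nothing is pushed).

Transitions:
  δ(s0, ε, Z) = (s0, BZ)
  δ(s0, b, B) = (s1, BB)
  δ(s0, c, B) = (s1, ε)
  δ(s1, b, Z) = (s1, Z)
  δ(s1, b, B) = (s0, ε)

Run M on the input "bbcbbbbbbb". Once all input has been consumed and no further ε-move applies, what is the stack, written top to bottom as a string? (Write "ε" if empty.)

(s0, bbcbbbbbbb, Z)
  ε-move, top Z: go to s0, push BZ → (s0, bbcbbbbbbb, BZ)
  read b, top B: go to s1, push BB → (s1, bcbbbbbbb, BBZ)
  read b, top B: go to s0, push ε → (s0, cbbbbbbb, BZ)
  read c, top B: go to s1, push ε → (s1, bbbbbbb, Z)
  read b, top Z: go to s1, push Z → (s1, bbbbbb, Z)
  read b, top Z: go to s1, push Z → (s1, bbbbb, Z)
  read b, top Z: go to s1, push Z → (s1, bbbb, Z)
  read b, top Z: go to s1, push Z → (s1, bbb, Z)
  read b, top Z: go to s1, push Z → (s1, bb, Z)
  read b, top Z: go to s1, push Z → (s1, b, Z)
  read b, top Z: go to s1, push Z → (s1, ε, Z)
All input consumed in state s1 with stack Z.

Z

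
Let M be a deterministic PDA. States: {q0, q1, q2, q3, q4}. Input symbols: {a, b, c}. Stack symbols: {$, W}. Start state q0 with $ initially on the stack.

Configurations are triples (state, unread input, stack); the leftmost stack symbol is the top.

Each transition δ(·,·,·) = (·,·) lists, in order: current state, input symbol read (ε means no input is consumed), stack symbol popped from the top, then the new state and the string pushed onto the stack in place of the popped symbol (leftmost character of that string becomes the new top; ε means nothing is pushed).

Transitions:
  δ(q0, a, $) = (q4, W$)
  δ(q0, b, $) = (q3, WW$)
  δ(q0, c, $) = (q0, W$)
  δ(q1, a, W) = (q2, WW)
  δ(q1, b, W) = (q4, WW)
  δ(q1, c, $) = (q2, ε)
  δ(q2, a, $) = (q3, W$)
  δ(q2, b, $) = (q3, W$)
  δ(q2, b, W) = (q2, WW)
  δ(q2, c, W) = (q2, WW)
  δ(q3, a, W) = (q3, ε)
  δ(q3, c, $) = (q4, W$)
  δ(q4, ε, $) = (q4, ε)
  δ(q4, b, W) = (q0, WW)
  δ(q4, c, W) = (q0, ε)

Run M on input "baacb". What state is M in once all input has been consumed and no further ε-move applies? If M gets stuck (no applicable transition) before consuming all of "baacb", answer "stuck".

q0

(q0, baacb, $)
  read b, top $: go to q3, push WW$ → (q3, aacb, WW$)
  read a, top W: go to q3, push ε → (q3, acb, W$)
  read a, top W: go to q3, push ε → (q3, cb, $)
  read c, top $: go to q4, push W$ → (q4, b, W$)
  read b, top W: go to q0, push WW → (q0, ε, WW$)
All input consumed; M is in state q0.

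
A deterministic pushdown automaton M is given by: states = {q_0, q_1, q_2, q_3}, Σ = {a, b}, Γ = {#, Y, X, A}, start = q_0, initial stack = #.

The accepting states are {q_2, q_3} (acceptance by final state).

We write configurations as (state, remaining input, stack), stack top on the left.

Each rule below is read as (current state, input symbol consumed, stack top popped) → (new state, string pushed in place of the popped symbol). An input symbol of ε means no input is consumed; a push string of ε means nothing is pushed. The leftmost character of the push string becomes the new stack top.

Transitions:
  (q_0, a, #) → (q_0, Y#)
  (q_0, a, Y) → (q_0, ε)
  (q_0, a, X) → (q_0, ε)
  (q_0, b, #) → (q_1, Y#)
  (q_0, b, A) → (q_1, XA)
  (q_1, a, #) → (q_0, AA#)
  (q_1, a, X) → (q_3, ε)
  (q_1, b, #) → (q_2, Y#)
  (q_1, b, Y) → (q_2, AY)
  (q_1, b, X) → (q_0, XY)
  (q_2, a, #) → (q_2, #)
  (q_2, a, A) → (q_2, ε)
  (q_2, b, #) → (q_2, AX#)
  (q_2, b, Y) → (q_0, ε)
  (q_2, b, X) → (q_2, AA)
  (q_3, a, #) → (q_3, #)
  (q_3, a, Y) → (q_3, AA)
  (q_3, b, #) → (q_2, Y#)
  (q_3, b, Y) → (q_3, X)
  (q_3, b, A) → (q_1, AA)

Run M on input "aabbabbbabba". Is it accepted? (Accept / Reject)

(q_0, aabbabbbabba, #)
  read a, top #: go to q_0, push Y# → (q_0, abbabbbabba, Y#)
  read a, top Y: go to q_0, push ε → (q_0, bbabbbabba, #)
  read b, top #: go to q_1, push Y# → (q_1, babbbabba, Y#)
  read b, top Y: go to q_2, push AY → (q_2, abbbabba, AY#)
  read a, top A: go to q_2, push ε → (q_2, bbbabba, Y#)
  read b, top Y: go to q_0, push ε → (q_0, bbabba, #)
  read b, top #: go to q_1, push Y# → (q_1, babba, Y#)
  read b, top Y: go to q_2, push AY → (q_2, abba, AY#)
  read a, top A: go to q_2, push ε → (q_2, bba, Y#)
  read b, top Y: go to q_0, push ε → (q_0, ba, #)
  read b, top #: go to q_1, push Y# → (q_1, a, Y#)
No transition applies at (q_1, a, Y#); input not fully consumed.

Reject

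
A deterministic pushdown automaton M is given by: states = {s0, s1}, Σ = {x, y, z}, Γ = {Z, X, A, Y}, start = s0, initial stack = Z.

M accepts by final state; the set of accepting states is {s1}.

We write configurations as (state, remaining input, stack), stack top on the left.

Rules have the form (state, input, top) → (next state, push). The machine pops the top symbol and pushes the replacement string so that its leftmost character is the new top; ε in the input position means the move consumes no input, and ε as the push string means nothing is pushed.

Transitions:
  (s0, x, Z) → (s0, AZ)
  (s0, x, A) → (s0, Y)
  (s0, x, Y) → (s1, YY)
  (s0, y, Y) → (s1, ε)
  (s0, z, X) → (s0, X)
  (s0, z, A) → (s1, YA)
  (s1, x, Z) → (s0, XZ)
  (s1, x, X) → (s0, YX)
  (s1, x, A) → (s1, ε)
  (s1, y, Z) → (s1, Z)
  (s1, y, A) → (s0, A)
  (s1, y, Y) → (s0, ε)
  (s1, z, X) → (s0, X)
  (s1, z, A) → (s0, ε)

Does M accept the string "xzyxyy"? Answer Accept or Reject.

(s0, xzyxyy, Z) ⊢ (s0, zyxyy, AZ) ⊢ (s1, yxyy, YAZ) ⊢ (s0, xyy, AZ) ⊢ (s0, yy, YZ) ⊢ (s1, y, Z) ⊢ (s1, ε, Z)
All input consumed; state s1 ∈ F.

Accept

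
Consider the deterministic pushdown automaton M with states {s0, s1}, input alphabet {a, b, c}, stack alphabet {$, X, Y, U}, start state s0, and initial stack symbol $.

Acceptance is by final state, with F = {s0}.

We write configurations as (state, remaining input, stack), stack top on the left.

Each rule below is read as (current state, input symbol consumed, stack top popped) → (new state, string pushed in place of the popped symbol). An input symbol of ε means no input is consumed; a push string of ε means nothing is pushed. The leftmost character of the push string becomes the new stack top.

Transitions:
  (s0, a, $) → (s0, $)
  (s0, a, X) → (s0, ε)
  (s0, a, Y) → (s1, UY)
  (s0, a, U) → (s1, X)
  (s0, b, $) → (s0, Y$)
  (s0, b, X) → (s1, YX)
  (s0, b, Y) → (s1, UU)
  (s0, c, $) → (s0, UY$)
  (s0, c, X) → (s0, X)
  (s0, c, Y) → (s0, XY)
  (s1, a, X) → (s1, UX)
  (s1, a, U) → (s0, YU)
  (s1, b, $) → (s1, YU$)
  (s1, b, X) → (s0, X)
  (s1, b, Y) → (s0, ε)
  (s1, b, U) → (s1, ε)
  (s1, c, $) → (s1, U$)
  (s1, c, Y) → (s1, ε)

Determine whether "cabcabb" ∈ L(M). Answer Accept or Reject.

(s0, cabcabb, $) ⊢ (s0, abcabb, UY$) ⊢ (s1, bcabb, XY$) ⊢ (s0, cabb, XY$) ⊢ (s0, abb, XY$) ⊢ (s0, bb, Y$) ⊢ (s1, b, UU$) ⊢ (s1, ε, U$)
All input consumed; state s1 ∉ F and no further ε-move applies.

Reject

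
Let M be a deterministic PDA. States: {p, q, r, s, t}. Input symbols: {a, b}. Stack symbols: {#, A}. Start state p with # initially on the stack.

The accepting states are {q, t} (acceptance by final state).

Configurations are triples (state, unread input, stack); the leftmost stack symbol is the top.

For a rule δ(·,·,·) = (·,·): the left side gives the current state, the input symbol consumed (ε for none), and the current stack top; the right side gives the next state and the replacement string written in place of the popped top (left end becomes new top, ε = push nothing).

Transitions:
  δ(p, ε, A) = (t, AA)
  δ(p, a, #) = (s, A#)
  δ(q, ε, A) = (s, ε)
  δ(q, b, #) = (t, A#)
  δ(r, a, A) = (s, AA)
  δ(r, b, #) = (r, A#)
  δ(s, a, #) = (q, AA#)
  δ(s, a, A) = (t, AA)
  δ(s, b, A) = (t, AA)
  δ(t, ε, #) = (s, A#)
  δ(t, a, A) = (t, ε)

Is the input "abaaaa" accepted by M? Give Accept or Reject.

(p, abaaaa, #)
  read a, top #: go to s, push A# → (s, baaaa, A#)
  read b, top A: go to t, push AA → (t, aaaa, AA#)
  read a, top A: go to t, push ε → (t, aaa, A#)
  read a, top A: go to t, push ε → (t, aa, #)
  ε-move, top #: go to s, push A# → (s, aa, A#)
  read a, top A: go to t, push AA → (t, a, AA#)
  read a, top A: go to t, push ε → (t, ε, A#)
All input consumed; state t ∈ F.

Accept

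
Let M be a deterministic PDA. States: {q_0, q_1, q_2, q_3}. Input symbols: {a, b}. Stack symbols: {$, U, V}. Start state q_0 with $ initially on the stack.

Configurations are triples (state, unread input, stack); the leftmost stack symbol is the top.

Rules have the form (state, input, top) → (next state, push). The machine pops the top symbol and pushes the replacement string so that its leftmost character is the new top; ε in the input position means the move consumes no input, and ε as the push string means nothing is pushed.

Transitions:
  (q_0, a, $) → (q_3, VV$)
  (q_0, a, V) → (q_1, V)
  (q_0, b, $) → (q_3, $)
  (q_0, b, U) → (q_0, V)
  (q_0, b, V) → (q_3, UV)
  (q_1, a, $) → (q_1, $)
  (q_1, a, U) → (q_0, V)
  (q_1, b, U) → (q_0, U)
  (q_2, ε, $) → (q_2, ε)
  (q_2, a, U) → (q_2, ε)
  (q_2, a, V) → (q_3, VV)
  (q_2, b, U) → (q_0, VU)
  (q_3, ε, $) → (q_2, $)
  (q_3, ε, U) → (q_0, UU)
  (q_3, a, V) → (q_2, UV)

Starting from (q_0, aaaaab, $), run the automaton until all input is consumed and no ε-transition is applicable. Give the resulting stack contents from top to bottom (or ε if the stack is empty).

(q_0, aaaaab, $)
  read a, top $: go to q_3, push VV$ → (q_3, aaaab, VV$)
  read a, top V: go to q_2, push UV → (q_2, aaab, UVV$)
  read a, top U: go to q_2, push ε → (q_2, aab, VV$)
  read a, top V: go to q_3, push VV → (q_3, ab, VVV$)
  read a, top V: go to q_2, push UV → (q_2, b, UVVV$)
  read b, top U: go to q_0, push VU → (q_0, ε, VUVVV$)
All input consumed in state q_0 with stack VUVVV$.

VUVVV$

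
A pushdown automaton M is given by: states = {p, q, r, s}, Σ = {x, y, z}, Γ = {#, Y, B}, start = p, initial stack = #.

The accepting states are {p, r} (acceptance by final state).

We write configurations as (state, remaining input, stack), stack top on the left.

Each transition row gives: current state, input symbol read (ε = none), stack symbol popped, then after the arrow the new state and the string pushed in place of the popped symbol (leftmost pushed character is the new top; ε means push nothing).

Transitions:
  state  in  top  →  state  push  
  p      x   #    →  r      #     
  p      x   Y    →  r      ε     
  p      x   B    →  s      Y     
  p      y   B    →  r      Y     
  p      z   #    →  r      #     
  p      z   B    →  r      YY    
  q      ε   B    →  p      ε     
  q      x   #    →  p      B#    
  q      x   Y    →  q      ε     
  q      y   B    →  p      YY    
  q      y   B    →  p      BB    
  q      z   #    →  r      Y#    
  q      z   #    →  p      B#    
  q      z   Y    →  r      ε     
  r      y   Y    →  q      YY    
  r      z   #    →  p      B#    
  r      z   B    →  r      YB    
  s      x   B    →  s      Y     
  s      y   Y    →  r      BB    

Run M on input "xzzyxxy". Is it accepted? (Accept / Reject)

No computation consumes all input and reaches a final state.

Reject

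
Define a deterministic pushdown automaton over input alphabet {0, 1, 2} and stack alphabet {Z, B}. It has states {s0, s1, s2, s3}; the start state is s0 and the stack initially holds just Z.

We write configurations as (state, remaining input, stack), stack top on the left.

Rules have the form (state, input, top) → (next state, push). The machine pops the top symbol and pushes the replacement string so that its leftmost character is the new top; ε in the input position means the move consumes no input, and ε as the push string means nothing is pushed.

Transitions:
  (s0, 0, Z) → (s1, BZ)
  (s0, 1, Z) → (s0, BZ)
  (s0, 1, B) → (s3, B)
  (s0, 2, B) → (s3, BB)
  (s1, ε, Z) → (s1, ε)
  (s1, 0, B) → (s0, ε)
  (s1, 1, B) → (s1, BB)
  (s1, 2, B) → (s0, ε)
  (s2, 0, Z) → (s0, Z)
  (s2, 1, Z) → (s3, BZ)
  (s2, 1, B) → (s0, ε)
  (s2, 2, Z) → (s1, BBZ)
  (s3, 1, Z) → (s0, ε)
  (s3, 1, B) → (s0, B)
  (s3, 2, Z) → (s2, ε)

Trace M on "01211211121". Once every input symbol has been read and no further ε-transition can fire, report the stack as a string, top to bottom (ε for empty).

BBBZ

(s0, 01211211121, Z)
  read 0, top Z: go to s1, push BZ → (s1, 1211211121, BZ)
  read 1, top B: go to s1, push BB → (s1, 211211121, BBZ)
  read 2, top B: go to s0, push ε → (s0, 11211121, BZ)
  read 1, top B: go to s3, push B → (s3, 1211121, BZ)
  read 1, top B: go to s0, push B → (s0, 211121, BZ)
  read 2, top B: go to s3, push BB → (s3, 11121, BBZ)
  read 1, top B: go to s0, push B → (s0, 1121, BBZ)
  read 1, top B: go to s3, push B → (s3, 121, BBZ)
  read 1, top B: go to s0, push B → (s0, 21, BBZ)
  read 2, top B: go to s3, push BB → (s3, 1, BBBZ)
  read 1, top B: go to s0, push B → (s0, ε, BBBZ)
All input consumed in state s0 with stack BBBZ.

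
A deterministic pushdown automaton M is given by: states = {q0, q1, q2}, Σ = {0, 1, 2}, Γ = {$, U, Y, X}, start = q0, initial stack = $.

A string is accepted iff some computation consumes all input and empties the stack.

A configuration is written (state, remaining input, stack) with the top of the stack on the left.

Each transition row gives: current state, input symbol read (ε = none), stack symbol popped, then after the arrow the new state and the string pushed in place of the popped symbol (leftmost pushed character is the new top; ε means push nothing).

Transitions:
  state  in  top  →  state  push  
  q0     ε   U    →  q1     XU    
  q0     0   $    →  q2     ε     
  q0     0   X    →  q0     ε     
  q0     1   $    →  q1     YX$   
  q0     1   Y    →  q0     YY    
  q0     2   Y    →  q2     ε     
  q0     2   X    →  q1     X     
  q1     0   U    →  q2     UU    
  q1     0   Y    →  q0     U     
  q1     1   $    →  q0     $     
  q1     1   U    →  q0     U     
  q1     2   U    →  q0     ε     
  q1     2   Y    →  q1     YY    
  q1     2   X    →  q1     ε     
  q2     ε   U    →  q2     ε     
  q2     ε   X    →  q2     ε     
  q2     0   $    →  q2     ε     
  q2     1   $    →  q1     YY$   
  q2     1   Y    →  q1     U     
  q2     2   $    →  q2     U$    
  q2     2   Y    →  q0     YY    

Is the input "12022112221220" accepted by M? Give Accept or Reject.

Accept

(q0, 12022112221220, $)
  read 1, top $: go to q1, push YX$ → (q1, 2022112221220, YX$)
  read 2, top Y: go to q1, push YY → (q1, 022112221220, YYX$)
  read 0, top Y: go to q0, push U → (q0, 22112221220, UYX$)
  ε-move, top U: go to q1, push XU → (q1, 22112221220, XUYX$)
  read 2, top X: go to q1, push ε → (q1, 2112221220, UYX$)
  read 2, top U: go to q0, push ε → (q0, 112221220, YX$)
  read 1, top Y: go to q0, push YY → (q0, 12221220, YYX$)
  read 1, top Y: go to q0, push YY → (q0, 2221220, YYYX$)
  read 2, top Y: go to q2, push ε → (q2, 221220, YYX$)
  read 2, top Y: go to q0, push YY → (q0, 21220, YYYX$)
  read 2, top Y: go to q2, push ε → (q2, 1220, YYX$)
  read 1, top Y: go to q1, push U → (q1, 220, UYX$)
  read 2, top U: go to q0, push ε → (q0, 20, YX$)
  read 2, top Y: go to q2, push ε → (q2, 0, X$)
  ε-move, top X: go to q2, push ε → (q2, 0, $)
  read 0, top $: go to q2, push ε → (q2, ε, ε)
All input consumed and the stack is empty.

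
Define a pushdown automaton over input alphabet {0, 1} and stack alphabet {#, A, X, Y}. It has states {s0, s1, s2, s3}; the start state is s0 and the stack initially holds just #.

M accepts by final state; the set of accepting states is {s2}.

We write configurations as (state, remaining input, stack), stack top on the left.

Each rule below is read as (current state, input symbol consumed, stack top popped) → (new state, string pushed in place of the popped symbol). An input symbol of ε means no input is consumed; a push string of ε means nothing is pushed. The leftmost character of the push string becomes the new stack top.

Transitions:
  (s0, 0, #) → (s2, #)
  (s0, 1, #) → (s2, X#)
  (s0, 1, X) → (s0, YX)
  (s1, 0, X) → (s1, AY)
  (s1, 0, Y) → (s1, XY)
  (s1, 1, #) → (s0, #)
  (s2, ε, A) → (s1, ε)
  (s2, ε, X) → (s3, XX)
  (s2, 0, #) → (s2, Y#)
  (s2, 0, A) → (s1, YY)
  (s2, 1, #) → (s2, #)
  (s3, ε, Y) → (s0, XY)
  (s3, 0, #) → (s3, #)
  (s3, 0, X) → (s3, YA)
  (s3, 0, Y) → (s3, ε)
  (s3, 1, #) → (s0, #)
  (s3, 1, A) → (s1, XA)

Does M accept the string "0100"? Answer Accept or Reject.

Reject

No computation consumes all input and reaches a final state.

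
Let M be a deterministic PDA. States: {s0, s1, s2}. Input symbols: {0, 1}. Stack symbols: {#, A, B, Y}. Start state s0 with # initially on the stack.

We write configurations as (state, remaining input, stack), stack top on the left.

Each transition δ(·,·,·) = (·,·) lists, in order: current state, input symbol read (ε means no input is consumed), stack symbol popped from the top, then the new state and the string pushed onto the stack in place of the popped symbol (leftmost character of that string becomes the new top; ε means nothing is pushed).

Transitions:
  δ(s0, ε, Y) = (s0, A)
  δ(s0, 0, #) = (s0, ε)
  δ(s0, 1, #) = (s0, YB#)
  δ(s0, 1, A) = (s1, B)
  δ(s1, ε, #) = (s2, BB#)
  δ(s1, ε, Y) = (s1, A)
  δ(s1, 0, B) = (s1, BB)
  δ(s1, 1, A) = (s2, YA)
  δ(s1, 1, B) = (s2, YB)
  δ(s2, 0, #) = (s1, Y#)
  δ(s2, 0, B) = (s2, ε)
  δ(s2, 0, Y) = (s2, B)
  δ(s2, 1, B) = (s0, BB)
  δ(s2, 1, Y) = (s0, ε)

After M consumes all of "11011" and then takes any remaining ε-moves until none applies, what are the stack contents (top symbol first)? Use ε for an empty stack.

BBB#

(s0, 11011, #)
  read 1, top #: go to s0, push YB# → (s0, 1011, YB#)
  ε-move, top Y: go to s0, push A → (s0, 1011, AB#)
  read 1, top A: go to s1, push B → (s1, 011, BB#)
  read 0, top B: go to s1, push BB → (s1, 11, BBB#)
  read 1, top B: go to s2, push YB → (s2, 1, YBBB#)
  read 1, top Y: go to s0, push ε → (s0, ε, BBB#)
All input consumed in state s0 with stack BBB#.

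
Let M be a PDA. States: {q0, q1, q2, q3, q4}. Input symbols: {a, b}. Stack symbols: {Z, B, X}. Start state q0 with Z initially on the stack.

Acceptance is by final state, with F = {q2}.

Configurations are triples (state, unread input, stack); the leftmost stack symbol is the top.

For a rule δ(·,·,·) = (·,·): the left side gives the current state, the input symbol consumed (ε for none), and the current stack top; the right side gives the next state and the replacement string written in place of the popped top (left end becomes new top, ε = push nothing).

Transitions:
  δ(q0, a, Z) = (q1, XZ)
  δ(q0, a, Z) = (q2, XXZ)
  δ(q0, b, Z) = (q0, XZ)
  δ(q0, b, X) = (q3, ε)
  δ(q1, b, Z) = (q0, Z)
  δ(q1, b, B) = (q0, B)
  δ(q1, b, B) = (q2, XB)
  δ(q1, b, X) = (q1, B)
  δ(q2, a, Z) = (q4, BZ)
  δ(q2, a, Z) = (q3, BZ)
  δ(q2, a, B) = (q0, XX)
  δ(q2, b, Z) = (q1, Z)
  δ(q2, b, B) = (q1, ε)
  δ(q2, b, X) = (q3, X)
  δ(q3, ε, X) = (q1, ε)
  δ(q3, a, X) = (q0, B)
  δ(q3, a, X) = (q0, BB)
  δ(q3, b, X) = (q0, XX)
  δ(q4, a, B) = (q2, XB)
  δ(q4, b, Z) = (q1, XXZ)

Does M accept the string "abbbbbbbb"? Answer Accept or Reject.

Accept

One accepting computation: (q0, abbbbbbbb, Z) ⊢ (q1, bbbbbbbb, XZ) ⊢ (q1, bbbbbbb, BZ) ⊢ (q2, bbbbbb, XBZ) ⊢ (q3, bbbbb, XBZ) ⊢ (q0, bbbb, XXBZ) ⊢ (q3, bbb, XBZ) ⊢ (q0, bb, XXBZ) ⊢ (q3, b, XBZ) ⊢ (q1, b, BZ) ⊢ (q2, ε, XBZ)
All input consumed and state q2 ∈ F.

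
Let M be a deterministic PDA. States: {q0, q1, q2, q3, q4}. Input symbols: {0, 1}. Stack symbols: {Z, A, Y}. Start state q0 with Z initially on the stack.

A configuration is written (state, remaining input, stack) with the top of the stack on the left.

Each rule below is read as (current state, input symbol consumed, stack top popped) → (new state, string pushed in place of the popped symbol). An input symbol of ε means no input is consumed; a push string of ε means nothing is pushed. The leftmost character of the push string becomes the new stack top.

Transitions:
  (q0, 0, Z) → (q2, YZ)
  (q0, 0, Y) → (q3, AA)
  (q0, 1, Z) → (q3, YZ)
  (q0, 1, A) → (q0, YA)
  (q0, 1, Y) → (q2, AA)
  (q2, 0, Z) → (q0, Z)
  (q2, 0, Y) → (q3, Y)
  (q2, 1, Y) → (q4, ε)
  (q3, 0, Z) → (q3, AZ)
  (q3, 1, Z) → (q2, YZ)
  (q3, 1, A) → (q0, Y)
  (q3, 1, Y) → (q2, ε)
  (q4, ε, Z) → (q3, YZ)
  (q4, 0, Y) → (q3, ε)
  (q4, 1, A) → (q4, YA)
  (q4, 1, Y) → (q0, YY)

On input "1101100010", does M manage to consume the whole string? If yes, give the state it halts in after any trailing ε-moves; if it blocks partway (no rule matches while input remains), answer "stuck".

(q0, 1101100010, Z) ⊢ (q3, 101100010, YZ) ⊢ (q2, 01100010, Z) ⊢ (q0, 1100010, Z) ⊢ (q3, 100010, YZ) ⊢ (q2, 00010, Z) ⊢ (q0, 0010, Z) ⊢ (q2, 010, YZ) ⊢ (q3, 10, YZ) ⊢ (q2, 0, Z) ⊢ (q0, ε, Z)
All input consumed; M is in state q0.

q0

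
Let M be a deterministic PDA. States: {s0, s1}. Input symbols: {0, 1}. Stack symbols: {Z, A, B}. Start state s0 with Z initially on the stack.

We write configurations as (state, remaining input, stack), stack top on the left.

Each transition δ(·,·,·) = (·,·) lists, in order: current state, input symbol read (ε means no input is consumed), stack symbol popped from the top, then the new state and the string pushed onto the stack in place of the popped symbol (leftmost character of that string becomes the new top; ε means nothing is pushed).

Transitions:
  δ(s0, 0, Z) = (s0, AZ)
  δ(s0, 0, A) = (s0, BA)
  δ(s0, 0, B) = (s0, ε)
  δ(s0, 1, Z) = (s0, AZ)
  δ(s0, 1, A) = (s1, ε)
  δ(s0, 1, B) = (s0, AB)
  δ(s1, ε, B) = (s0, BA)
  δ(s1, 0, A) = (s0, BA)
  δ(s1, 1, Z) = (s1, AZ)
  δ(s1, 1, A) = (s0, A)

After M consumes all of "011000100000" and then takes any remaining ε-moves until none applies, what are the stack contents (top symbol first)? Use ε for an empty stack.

BABAZ

(s0, 011000100000, Z)
  read 0, top Z: go to s0, push AZ → (s0, 11000100000, AZ)
  read 1, top A: go to s1, push ε → (s1, 1000100000, Z)
  read 1, top Z: go to s1, push AZ → (s1, 000100000, AZ)
  read 0, top A: go to s0, push BA → (s0, 00100000, BAZ)
  read 0, top B: go to s0, push ε → (s0, 0100000, AZ)
  read 0, top A: go to s0, push BA → (s0, 100000, BAZ)
  read 1, top B: go to s0, push AB → (s0, 00000, ABAZ)
  read 0, top A: go to s0, push BA → (s0, 0000, BABAZ)
  read 0, top B: go to s0, push ε → (s0, 000, ABAZ)
  read 0, top A: go to s0, push BA → (s0, 00, BABAZ)
  read 0, top B: go to s0, push ε → (s0, 0, ABAZ)
  read 0, top A: go to s0, push BA → (s0, ε, BABAZ)
All input consumed in state s0 with stack BABAZ.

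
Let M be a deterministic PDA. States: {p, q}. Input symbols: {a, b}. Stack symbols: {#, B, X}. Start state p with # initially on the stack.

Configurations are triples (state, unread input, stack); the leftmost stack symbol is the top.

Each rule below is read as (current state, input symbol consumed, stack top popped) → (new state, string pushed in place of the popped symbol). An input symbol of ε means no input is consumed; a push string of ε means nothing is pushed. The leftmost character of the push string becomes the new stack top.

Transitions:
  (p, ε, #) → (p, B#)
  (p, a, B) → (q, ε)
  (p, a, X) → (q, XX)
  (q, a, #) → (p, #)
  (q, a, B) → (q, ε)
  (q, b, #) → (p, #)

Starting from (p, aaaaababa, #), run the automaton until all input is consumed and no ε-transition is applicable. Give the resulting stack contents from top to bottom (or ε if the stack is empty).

#

(p, aaaaababa, #)
  ε-move, top #: go to p, push B# → (p, aaaaababa, B#)
  read a, top B: go to q, push ε → (q, aaaababa, #)
  read a, top #: go to p, push # → (p, aaababa, #)
  ε-move, top #: go to p, push B# → (p, aaababa, B#)
  read a, top B: go to q, push ε → (q, aababa, #)
  read a, top #: go to p, push # → (p, ababa, #)
  ε-move, top #: go to p, push B# → (p, ababa, B#)
  read a, top B: go to q, push ε → (q, baba, #)
  read b, top #: go to p, push # → (p, aba, #)
  ε-move, top #: go to p, push B# → (p, aba, B#)
  read a, top B: go to q, push ε → (q, ba, #)
  read b, top #: go to p, push # → (p, a, #)
  ε-move, top #: go to p, push B# → (p, a, B#)
  read a, top B: go to q, push ε → (q, ε, #)
All input consumed in state q with stack #.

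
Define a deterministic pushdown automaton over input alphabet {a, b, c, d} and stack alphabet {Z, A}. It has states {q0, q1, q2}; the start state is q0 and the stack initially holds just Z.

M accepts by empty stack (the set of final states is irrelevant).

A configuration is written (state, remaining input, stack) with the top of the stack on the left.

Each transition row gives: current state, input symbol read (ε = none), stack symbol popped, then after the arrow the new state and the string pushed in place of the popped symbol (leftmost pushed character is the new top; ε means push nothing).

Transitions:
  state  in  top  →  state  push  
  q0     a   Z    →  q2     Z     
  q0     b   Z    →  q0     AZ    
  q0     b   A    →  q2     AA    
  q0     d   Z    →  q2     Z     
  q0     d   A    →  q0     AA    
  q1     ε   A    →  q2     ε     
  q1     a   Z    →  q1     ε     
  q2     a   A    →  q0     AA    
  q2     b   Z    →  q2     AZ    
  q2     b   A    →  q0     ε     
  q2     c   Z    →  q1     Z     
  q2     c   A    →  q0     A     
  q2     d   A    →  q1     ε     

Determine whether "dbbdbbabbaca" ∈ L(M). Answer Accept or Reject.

(q0, dbbdbbabbaca, Z)
  read d, top Z: go to q2, push Z → (q2, bbdbbabbaca, Z)
  read b, top Z: go to q2, push AZ → (q2, bdbbabbaca, AZ)
  read b, top A: go to q0, push ε → (q0, dbbabbaca, Z)
  read d, top Z: go to q2, push Z → (q2, bbabbaca, Z)
  read b, top Z: go to q2, push AZ → (q2, babbaca, AZ)
  read b, top A: go to q0, push ε → (q0, abbaca, Z)
  read a, top Z: go to q2, push Z → (q2, bbaca, Z)
  read b, top Z: go to q2, push AZ → (q2, baca, AZ)
  read b, top A: go to q0, push ε → (q0, aca, Z)
  read a, top Z: go to q2, push Z → (q2, ca, Z)
  read c, top Z: go to q1, push Z → (q1, a, Z)
  read a, top Z: go to q1, push ε → (q1, ε, ε)
All input consumed and the stack is empty.

Accept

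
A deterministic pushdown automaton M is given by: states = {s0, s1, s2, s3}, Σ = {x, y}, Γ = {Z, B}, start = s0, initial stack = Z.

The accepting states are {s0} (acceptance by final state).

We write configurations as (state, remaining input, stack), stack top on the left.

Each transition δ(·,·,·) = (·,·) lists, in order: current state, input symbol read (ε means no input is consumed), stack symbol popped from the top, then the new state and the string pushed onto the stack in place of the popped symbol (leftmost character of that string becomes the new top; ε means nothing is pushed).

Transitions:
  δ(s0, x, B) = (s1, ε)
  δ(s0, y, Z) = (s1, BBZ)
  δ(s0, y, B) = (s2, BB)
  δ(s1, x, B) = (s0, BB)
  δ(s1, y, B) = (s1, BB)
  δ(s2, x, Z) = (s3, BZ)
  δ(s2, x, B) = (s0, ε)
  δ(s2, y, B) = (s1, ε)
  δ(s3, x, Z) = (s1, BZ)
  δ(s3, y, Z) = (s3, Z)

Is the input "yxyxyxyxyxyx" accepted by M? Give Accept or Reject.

Accept

(s0, yxyxyxyxyxyx, Z)
  read y, top Z: go to s1, push BBZ → (s1, xyxyxyxyxyx, BBZ)
  read x, top B: go to s0, push BB → (s0, yxyxyxyxyx, BBBZ)
  read y, top B: go to s2, push BB → (s2, xyxyxyxyx, BBBBZ)
  read x, top B: go to s0, push ε → (s0, yxyxyxyx, BBBZ)
  read y, top B: go to s2, push BB → (s2, xyxyxyx, BBBBZ)
  read x, top B: go to s0, push ε → (s0, yxyxyx, BBBZ)
  read y, top B: go to s2, push BB → (s2, xyxyx, BBBBZ)
  read x, top B: go to s0, push ε → (s0, yxyx, BBBZ)
  read y, top B: go to s2, push BB → (s2, xyx, BBBBZ)
  read x, top B: go to s0, push ε → (s0, yx, BBBZ)
  read y, top B: go to s2, push BB → (s2, x, BBBBZ)
  read x, top B: go to s0, push ε → (s0, ε, BBBZ)
All input consumed; state s0 ∈ F.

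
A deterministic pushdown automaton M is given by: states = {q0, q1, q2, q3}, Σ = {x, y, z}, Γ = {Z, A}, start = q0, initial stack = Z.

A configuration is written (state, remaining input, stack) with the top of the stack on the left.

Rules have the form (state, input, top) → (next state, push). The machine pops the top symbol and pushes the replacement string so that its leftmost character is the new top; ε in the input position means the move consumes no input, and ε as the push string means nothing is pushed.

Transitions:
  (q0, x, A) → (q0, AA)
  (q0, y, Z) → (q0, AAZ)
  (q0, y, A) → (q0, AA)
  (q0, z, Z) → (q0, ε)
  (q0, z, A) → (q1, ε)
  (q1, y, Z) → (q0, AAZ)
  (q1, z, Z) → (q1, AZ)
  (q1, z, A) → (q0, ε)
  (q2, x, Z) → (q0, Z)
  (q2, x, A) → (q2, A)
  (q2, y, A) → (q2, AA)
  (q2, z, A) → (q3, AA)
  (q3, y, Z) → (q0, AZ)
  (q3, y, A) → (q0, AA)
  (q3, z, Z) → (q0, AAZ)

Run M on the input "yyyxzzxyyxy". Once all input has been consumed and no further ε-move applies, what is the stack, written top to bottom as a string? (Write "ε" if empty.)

AAAAAAAAZ

(q0, yyyxzzxyyxy, Z)
  read y, top Z: go to q0, push AAZ → (q0, yyxzzxyyxy, AAZ)
  read y, top A: go to q0, push AA → (q0, yxzzxyyxy, AAAZ)
  read y, top A: go to q0, push AA → (q0, xzzxyyxy, AAAAZ)
  read x, top A: go to q0, push AA → (q0, zzxyyxy, AAAAAZ)
  read z, top A: go to q1, push ε → (q1, zxyyxy, AAAAZ)
  read z, top A: go to q0, push ε → (q0, xyyxy, AAAZ)
  read x, top A: go to q0, push AA → (q0, yyxy, AAAAZ)
  read y, top A: go to q0, push AA → (q0, yxy, AAAAAZ)
  read y, top A: go to q0, push AA → (q0, xy, AAAAAAZ)
  read x, top A: go to q0, push AA → (q0, y, AAAAAAAZ)
  read y, top A: go to q0, push AA → (q0, ε, AAAAAAAAZ)
All input consumed in state q0 with stack AAAAAAAAZ.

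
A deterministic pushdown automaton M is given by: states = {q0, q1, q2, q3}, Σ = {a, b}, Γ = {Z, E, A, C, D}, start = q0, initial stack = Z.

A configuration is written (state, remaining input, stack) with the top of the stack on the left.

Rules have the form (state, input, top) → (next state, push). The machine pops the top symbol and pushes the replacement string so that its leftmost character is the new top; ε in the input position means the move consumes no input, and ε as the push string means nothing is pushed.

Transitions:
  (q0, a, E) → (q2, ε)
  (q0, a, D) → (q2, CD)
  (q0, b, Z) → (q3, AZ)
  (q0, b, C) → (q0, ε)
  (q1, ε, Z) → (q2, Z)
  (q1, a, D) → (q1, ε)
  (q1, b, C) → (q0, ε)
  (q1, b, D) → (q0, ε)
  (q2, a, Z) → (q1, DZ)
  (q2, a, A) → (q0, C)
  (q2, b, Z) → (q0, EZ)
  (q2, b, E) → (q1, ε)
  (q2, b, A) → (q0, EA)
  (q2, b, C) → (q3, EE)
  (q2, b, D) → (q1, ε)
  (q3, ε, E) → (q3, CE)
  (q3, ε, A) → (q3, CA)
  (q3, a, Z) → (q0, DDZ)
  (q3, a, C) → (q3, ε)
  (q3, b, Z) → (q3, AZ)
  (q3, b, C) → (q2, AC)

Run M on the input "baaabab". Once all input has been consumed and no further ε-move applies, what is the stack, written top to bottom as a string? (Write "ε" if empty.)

CAZ

(q0, baaabab, Z) ⊢ (q3, aaabab, AZ) ⊢ (q3, aaabab, CAZ) ⊢ (q3, aabab, AZ) ⊢ (q3, aabab, CAZ) ⊢ (q3, abab, AZ) ⊢ (q3, abab, CAZ) ⊢ (q3, bab, AZ) ⊢ (q3, bab, CAZ) ⊢ (q2, ab, ACAZ) ⊢ (q0, b, CCAZ) ⊢ (q0, ε, CAZ)
All input consumed in state q0 with stack CAZ.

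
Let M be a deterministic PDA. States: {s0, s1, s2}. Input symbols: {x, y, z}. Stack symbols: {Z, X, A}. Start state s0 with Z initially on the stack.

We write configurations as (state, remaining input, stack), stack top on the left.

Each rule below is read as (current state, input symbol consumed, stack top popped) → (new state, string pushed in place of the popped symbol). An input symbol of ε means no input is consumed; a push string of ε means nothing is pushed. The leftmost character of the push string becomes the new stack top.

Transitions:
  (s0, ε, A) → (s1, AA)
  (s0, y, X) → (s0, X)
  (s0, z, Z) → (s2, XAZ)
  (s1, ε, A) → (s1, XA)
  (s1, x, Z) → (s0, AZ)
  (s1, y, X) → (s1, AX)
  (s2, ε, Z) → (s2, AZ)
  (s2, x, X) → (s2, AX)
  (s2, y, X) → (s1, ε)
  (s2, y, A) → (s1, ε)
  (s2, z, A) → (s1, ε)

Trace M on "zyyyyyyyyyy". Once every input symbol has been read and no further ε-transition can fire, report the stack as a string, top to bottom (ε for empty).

XAXAXAXAXAXAXAXAXAXAZ

(s0, zyyyyyyyyyy, Z)
  read z, top Z: go to s2, push XAZ → (s2, yyyyyyyyyy, XAZ)
  read y, top X: go to s1, push ε → (s1, yyyyyyyyy, AZ)
  ε-move, top A: go to s1, push XA → (s1, yyyyyyyyy, XAZ)
  read y, top X: go to s1, push AX → (s1, yyyyyyyy, AXAZ)
  ε-move, top A: go to s1, push XA → (s1, yyyyyyyy, XAXAZ)
  read y, top X: go to s1, push AX → (s1, yyyyyyy, AXAXAZ)
  ε-move, top A: go to s1, push XA → (s1, yyyyyyy, XAXAXAZ)
  read y, top X: go to s1, push AX → (s1, yyyyyy, AXAXAXAZ)
  ε-move, top A: go to s1, push XA → (s1, yyyyyy, XAXAXAXAZ)
  read y, top X: go to s1, push AX → (s1, yyyyy, AXAXAXAXAZ)
  ε-move, top A: go to s1, push XA → (s1, yyyyy, XAXAXAXAXAZ)
  read y, top X: go to s1, push AX → (s1, yyyy, AXAXAXAXAXAZ)
  ε-move, top A: go to s1, push XA → (s1, yyyy, XAXAXAXAXAXAZ)
  read y, top X: go to s1, push AX → (s1, yyy, AXAXAXAXAXAXAZ)
  ε-move, top A: go to s1, push XA → (s1, yyy, XAXAXAXAXAXAXAZ)
  read y, top X: go to s1, push AX → (s1, yy, AXAXAXAXAXAXAXAZ)
  ε-move, top A: go to s1, push XA → (s1, yy, XAXAXAXAXAXAXAXAZ)
  read y, top X: go to s1, push AX → (s1, y, AXAXAXAXAXAXAXAXAZ)
  ε-move, top A: go to s1, push XA → (s1, y, XAXAXAXAXAXAXAXAXAZ)
  read y, top X: go to s1, push AX → (s1, ε, AXAXAXAXAXAXAXAXAXAZ)
  ε-move, top A: go to s1, push XA → (s1, ε, XAXAXAXAXAXAXAXAXAXAZ)
All input consumed in state s1 with stack XAXAXAXAXAXAXAXAXAXAZ.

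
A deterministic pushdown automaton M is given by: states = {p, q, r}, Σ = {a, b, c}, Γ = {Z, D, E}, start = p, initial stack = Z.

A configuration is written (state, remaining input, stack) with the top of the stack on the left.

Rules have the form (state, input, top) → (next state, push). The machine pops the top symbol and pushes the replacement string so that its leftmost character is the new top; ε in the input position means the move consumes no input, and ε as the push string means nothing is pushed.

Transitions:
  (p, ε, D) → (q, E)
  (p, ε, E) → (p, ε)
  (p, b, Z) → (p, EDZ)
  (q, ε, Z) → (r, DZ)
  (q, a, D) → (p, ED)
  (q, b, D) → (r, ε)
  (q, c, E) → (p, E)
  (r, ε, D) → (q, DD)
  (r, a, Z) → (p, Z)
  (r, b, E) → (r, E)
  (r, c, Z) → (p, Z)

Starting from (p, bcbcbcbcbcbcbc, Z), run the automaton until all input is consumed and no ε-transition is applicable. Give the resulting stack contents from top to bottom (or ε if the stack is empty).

Z

(p, bcbcbcbcbcbcbc, Z)
  read b, top Z: go to p, push EDZ → (p, cbcbcbcbcbcbc, EDZ)
  ε-move, top E: go to p, push ε → (p, cbcbcbcbcbcbc, DZ)
  ε-move, top D: go to q, push E → (q, cbcbcbcbcbcbc, EZ)
  read c, top E: go to p, push E → (p, bcbcbcbcbcbc, EZ)
  ε-move, top E: go to p, push ε → (p, bcbcbcbcbcbc, Z)
  read b, top Z: go to p, push EDZ → (p, cbcbcbcbcbc, EDZ)
  ε-move, top E: go to p, push ε → (p, cbcbcbcbcbc, DZ)
  ε-move, top D: go to q, push E → (q, cbcbcbcbcbc, EZ)
  read c, top E: go to p, push E → (p, bcbcbcbcbc, EZ)
  ε-move, top E: go to p, push ε → (p, bcbcbcbcbc, Z)
  read b, top Z: go to p, push EDZ → (p, cbcbcbcbc, EDZ)
  ε-move, top E: go to p, push ε → (p, cbcbcbcbc, DZ)
  ε-move, top D: go to q, push E → (q, cbcbcbcbc, EZ)
  read c, top E: go to p, push E → (p, bcbcbcbc, EZ)
  ε-move, top E: go to p, push ε → (p, bcbcbcbc, Z)
  read b, top Z: go to p, push EDZ → (p, cbcbcbc, EDZ)
  ε-move, top E: go to p, push ε → (p, cbcbcbc, DZ)
  ε-move, top D: go to q, push E → (q, cbcbcbc, EZ)
  read c, top E: go to p, push E → (p, bcbcbc, EZ)
  ε-move, top E: go to p, push ε → (p, bcbcbc, Z)
  read b, top Z: go to p, push EDZ → (p, cbcbc, EDZ)
  ε-move, top E: go to p, push ε → (p, cbcbc, DZ)
  ε-move, top D: go to q, push E → (q, cbcbc, EZ)
  read c, top E: go to p, push E → (p, bcbc, EZ)
  ε-move, top E: go to p, push ε → (p, bcbc, Z)
  read b, top Z: go to p, push EDZ → (p, cbc, EDZ)
  ε-move, top E: go to p, push ε → (p, cbc, DZ)
  ε-move, top D: go to q, push E → (q, cbc, EZ)
  read c, top E: go to p, push E → (p, bc, EZ)
  ε-move, top E: go to p, push ε → (p, bc, Z)
  read b, top Z: go to p, push EDZ → (p, c, EDZ)
  ε-move, top E: go to p, push ε → (p, c, DZ)
  ε-move, top D: go to q, push E → (q, c, EZ)
  read c, top E: go to p, push E → (p, ε, EZ)
  ε-move, top E: go to p, push ε → (p, ε, Z)
All input consumed in state p with stack Z.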